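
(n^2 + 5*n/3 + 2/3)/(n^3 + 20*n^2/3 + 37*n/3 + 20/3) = (3*n + 2)/(3*n^2 + 17*n + 20)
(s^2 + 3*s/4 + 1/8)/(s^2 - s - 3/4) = (4*s + 1)/(2*(2*s - 3))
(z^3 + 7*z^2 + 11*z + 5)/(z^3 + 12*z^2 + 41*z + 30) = (z + 1)/(z + 6)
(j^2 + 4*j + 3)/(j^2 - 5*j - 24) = (j + 1)/(j - 8)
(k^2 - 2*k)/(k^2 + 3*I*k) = (k - 2)/(k + 3*I)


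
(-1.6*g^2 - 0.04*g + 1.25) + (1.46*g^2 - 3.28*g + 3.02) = -0.14*g^2 - 3.32*g + 4.27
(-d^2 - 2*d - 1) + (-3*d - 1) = -d^2 - 5*d - 2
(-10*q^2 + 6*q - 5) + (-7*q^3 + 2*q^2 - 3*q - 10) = -7*q^3 - 8*q^2 + 3*q - 15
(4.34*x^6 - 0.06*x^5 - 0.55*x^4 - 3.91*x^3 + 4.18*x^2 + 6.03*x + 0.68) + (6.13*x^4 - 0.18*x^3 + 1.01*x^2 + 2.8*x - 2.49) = 4.34*x^6 - 0.06*x^5 + 5.58*x^4 - 4.09*x^3 + 5.19*x^2 + 8.83*x - 1.81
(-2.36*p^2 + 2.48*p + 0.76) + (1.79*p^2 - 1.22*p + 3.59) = -0.57*p^2 + 1.26*p + 4.35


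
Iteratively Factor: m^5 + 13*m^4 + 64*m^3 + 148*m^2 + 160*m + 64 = (m + 4)*(m^4 + 9*m^3 + 28*m^2 + 36*m + 16) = (m + 1)*(m + 4)*(m^3 + 8*m^2 + 20*m + 16) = (m + 1)*(m + 4)^2*(m^2 + 4*m + 4) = (m + 1)*(m + 2)*(m + 4)^2*(m + 2)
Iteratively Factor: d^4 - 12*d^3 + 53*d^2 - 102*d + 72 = (d - 3)*(d^3 - 9*d^2 + 26*d - 24) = (d - 3)*(d - 2)*(d^2 - 7*d + 12) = (d - 4)*(d - 3)*(d - 2)*(d - 3)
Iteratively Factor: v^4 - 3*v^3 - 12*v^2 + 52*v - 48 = (v - 3)*(v^3 - 12*v + 16) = (v - 3)*(v - 2)*(v^2 + 2*v - 8) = (v - 3)*(v - 2)^2*(v + 4)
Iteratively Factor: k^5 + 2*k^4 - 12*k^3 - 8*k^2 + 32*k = (k - 2)*(k^4 + 4*k^3 - 4*k^2 - 16*k) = (k - 2)*(k + 4)*(k^3 - 4*k) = k*(k - 2)*(k + 4)*(k^2 - 4) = k*(k - 2)^2*(k + 4)*(k + 2)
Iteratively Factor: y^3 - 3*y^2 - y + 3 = (y - 1)*(y^2 - 2*y - 3) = (y - 1)*(y + 1)*(y - 3)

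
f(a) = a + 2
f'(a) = 1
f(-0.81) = 1.19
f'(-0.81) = 1.00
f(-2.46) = -0.46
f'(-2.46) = 1.00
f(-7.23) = -5.23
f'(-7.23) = 1.00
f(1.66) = 3.66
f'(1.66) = 1.00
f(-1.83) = 0.17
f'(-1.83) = 1.00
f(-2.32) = -0.32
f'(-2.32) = 1.00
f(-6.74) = -4.74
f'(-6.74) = 1.00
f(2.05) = 4.05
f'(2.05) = 1.00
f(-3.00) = -1.00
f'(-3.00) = 1.00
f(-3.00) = -1.00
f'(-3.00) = 1.00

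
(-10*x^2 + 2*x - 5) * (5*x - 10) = -50*x^3 + 110*x^2 - 45*x + 50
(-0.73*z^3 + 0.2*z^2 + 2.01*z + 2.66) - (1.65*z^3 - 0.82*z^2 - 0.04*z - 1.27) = -2.38*z^3 + 1.02*z^2 + 2.05*z + 3.93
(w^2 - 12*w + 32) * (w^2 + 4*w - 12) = w^4 - 8*w^3 - 28*w^2 + 272*w - 384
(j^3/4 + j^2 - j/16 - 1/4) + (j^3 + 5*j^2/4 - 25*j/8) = 5*j^3/4 + 9*j^2/4 - 51*j/16 - 1/4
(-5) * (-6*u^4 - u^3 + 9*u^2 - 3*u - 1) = 30*u^4 + 5*u^3 - 45*u^2 + 15*u + 5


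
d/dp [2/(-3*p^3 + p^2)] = 2*(9*p - 2)/(p^3*(3*p - 1)^2)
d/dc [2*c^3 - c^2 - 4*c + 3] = 6*c^2 - 2*c - 4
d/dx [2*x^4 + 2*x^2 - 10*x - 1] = 8*x^3 + 4*x - 10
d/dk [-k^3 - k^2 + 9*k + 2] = -3*k^2 - 2*k + 9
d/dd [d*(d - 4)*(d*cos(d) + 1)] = -d*(d - 4)*(d*sin(d) - cos(d)) + d*(d*cos(d) + 1) + (d - 4)*(d*cos(d) + 1)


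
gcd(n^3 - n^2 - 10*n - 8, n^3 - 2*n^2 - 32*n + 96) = n - 4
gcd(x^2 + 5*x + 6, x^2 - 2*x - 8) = x + 2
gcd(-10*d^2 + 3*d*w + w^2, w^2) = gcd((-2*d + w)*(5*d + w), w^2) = 1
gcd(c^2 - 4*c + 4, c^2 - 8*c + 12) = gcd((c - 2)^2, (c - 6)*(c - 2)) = c - 2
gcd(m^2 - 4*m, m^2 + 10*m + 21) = 1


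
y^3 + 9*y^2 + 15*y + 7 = (y + 1)^2*(y + 7)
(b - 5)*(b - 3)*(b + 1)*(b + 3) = b^4 - 4*b^3 - 14*b^2 + 36*b + 45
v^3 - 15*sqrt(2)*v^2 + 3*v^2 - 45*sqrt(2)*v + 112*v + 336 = (v + 3)*(v - 8*sqrt(2))*(v - 7*sqrt(2))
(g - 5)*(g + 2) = g^2 - 3*g - 10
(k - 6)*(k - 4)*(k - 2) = k^3 - 12*k^2 + 44*k - 48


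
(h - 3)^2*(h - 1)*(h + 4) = h^4 - 3*h^3 - 13*h^2 + 51*h - 36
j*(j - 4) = j^2 - 4*j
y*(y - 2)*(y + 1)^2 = y^4 - 3*y^2 - 2*y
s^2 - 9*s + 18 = (s - 6)*(s - 3)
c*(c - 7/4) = c^2 - 7*c/4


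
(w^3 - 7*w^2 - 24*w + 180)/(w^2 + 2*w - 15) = (w^2 - 12*w + 36)/(w - 3)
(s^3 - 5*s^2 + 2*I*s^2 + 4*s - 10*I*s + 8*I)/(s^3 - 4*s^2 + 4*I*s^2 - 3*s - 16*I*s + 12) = (s^2 + s*(-1 + 2*I) - 2*I)/(s^2 + 4*I*s - 3)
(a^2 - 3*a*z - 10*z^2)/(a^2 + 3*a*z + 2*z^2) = (a - 5*z)/(a + z)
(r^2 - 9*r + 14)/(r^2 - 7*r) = (r - 2)/r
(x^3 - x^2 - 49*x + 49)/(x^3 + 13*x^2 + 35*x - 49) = (x - 7)/(x + 7)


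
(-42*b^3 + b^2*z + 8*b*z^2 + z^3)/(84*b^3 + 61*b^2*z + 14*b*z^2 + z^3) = (-2*b + z)/(4*b + z)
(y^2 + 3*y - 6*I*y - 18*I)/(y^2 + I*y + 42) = (y + 3)/(y + 7*I)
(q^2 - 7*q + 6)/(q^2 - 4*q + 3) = (q - 6)/(q - 3)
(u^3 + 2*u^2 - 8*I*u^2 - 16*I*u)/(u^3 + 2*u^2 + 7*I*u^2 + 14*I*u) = (u - 8*I)/(u + 7*I)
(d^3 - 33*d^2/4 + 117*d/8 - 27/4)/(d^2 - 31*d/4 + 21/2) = (8*d^2 - 18*d + 9)/(2*(4*d - 7))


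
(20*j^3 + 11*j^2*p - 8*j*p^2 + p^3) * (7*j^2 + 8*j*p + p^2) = 140*j^5 + 237*j^4*p + 52*j^3*p^2 - 46*j^2*p^3 + p^5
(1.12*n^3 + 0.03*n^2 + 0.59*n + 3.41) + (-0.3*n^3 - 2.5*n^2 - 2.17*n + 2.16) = 0.82*n^3 - 2.47*n^2 - 1.58*n + 5.57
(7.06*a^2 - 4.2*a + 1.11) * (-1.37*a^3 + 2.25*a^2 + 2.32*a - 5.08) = -9.6722*a^5 + 21.639*a^4 + 5.4085*a^3 - 43.1113*a^2 + 23.9112*a - 5.6388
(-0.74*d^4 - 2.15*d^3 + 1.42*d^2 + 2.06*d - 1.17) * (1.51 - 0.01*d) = 0.0074*d^5 - 1.0959*d^4 - 3.2607*d^3 + 2.1236*d^2 + 3.1223*d - 1.7667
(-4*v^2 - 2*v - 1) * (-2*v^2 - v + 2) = 8*v^4 + 8*v^3 - 4*v^2 - 3*v - 2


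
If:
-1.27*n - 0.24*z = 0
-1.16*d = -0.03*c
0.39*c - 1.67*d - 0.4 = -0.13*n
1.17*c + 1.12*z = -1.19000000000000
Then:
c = 1.00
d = 0.03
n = 0.40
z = -2.11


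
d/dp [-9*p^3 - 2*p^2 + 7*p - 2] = -27*p^2 - 4*p + 7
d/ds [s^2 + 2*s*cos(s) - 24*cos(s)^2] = -2*s*sin(s) + 2*s + 24*sin(2*s) + 2*cos(s)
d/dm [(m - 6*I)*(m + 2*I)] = 2*m - 4*I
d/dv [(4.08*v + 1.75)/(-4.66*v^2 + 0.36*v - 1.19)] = (19.0128*v^2 + 16.31*v - 5.4852)/(21.7156*v^4 - 3.3552*v^3 + 11.2204*v^2 - 0.8568*v + 1.4161)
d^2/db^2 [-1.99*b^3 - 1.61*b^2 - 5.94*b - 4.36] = -11.94*b - 3.22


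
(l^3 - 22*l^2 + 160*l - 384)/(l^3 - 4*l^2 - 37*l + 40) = (l^2 - 14*l + 48)/(l^2 + 4*l - 5)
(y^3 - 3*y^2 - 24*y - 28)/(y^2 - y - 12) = (-y^3 + 3*y^2 + 24*y + 28)/(-y^2 + y + 12)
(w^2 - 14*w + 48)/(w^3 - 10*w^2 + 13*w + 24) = (w - 6)/(w^2 - 2*w - 3)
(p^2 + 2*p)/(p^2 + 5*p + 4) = p*(p + 2)/(p^2 + 5*p + 4)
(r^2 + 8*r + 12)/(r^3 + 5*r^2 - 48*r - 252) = (r + 2)/(r^2 - r - 42)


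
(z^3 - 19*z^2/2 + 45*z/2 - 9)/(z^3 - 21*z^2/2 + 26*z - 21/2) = (z - 6)/(z - 7)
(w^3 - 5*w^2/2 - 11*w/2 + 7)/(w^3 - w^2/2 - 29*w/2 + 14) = (w + 2)/(w + 4)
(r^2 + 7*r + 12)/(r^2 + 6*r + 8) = (r + 3)/(r + 2)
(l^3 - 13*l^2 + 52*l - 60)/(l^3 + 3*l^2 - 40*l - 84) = (l^2 - 7*l + 10)/(l^2 + 9*l + 14)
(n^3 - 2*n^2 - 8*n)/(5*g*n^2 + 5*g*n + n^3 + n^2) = (n^2 - 2*n - 8)/(5*g*n + 5*g + n^2 + n)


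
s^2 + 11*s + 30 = (s + 5)*(s + 6)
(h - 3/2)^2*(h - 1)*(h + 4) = h^4 - 43*h^2/4 + 75*h/4 - 9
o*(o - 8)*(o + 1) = o^3 - 7*o^2 - 8*o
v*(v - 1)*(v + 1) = v^3 - v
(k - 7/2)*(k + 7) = k^2 + 7*k/2 - 49/2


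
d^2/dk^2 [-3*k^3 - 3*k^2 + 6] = -18*k - 6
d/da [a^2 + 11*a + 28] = 2*a + 11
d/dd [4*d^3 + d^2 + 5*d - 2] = 12*d^2 + 2*d + 5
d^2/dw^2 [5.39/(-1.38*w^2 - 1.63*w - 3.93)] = (20.529432*w^2 + 24.248532*w - 5.39*(2.76*w + 1.63)*(5.52*w + 3.26) + 58.464252)/(1.38*w^2 + 1.63*w + 3.93)^3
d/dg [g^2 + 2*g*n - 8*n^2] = 2*g + 2*n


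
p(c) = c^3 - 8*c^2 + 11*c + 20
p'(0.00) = 11.00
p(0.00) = 20.00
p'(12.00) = 251.00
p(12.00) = 728.00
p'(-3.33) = 97.55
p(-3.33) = -142.27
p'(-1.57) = 43.51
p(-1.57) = -20.86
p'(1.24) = -4.23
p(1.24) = 23.25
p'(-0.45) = 18.81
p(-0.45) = 13.34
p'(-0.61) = 21.88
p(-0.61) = 10.09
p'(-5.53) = 191.22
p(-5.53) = -454.59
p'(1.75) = -7.81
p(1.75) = 20.11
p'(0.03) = 10.52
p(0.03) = 20.32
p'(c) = 3*c^2 - 16*c + 11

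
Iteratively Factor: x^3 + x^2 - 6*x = (x)*(x^2 + x - 6) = x*(x + 3)*(x - 2)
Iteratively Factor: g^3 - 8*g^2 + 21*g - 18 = (g - 3)*(g^2 - 5*g + 6) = (g - 3)*(g - 2)*(g - 3)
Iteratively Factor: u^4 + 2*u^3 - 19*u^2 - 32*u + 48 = (u + 4)*(u^3 - 2*u^2 - 11*u + 12) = (u - 1)*(u + 4)*(u^2 - u - 12) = (u - 1)*(u + 3)*(u + 4)*(u - 4)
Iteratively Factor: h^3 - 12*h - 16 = (h - 4)*(h^2 + 4*h + 4) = (h - 4)*(h + 2)*(h + 2)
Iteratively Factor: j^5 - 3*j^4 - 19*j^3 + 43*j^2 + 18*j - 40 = (j - 1)*(j^4 - 2*j^3 - 21*j^2 + 22*j + 40) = (j - 1)*(j + 1)*(j^3 - 3*j^2 - 18*j + 40) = (j - 5)*(j - 1)*(j + 1)*(j^2 + 2*j - 8) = (j - 5)*(j - 1)*(j + 1)*(j + 4)*(j - 2)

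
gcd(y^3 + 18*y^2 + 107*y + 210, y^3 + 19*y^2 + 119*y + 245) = y^2 + 12*y + 35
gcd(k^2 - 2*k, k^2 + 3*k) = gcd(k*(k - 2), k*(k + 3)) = k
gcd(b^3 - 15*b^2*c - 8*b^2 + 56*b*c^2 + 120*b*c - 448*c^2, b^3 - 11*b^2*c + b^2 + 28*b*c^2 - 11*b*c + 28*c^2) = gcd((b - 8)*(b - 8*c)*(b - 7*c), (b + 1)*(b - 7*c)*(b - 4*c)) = b - 7*c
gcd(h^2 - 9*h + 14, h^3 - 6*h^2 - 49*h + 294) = h - 7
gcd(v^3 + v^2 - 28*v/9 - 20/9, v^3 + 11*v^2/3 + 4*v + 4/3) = v^2 + 8*v/3 + 4/3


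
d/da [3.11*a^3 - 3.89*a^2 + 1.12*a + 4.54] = 9.33*a^2 - 7.78*a + 1.12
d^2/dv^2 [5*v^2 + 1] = 10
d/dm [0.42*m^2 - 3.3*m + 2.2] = 0.84*m - 3.3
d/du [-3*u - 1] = -3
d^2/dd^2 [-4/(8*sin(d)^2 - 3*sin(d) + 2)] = 4*(256*sin(d)^4 - 72*sin(d)^3 - 439*sin(d)^2 + 150*sin(d) + 14)/(8*sin(d)^2 - 3*sin(d) + 2)^3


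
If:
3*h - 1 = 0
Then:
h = 1/3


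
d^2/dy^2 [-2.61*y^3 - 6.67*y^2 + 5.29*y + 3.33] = -15.66*y - 13.34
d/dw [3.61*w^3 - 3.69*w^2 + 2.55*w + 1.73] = 10.83*w^2 - 7.38*w + 2.55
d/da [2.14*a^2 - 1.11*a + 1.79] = 4.28*a - 1.11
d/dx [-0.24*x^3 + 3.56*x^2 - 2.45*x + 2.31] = -0.72*x^2 + 7.12*x - 2.45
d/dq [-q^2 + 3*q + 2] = 3 - 2*q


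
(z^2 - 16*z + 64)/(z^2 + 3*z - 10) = (z^2 - 16*z + 64)/(z^2 + 3*z - 10)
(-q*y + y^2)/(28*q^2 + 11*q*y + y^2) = y*(-q + y)/(28*q^2 + 11*q*y + y^2)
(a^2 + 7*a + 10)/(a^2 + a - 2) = (a + 5)/(a - 1)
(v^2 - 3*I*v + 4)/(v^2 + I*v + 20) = (v + I)/(v + 5*I)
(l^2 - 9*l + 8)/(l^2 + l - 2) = (l - 8)/(l + 2)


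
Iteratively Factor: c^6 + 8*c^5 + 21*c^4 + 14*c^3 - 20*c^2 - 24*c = (c - 1)*(c^5 + 9*c^4 + 30*c^3 + 44*c^2 + 24*c) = (c - 1)*(c + 2)*(c^4 + 7*c^3 + 16*c^2 + 12*c) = c*(c - 1)*(c + 2)*(c^3 + 7*c^2 + 16*c + 12) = c*(c - 1)*(c + 2)^2*(c^2 + 5*c + 6) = c*(c - 1)*(c + 2)^3*(c + 3)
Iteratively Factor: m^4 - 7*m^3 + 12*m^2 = (m)*(m^3 - 7*m^2 + 12*m) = m*(m - 4)*(m^2 - 3*m) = m*(m - 4)*(m - 3)*(m)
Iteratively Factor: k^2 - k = (k - 1)*(k)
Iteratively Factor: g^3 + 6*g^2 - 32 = (g - 2)*(g^2 + 8*g + 16) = (g - 2)*(g + 4)*(g + 4)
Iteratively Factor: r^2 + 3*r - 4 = (r + 4)*(r - 1)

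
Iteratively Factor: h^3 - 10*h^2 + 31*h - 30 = (h - 3)*(h^2 - 7*h + 10) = (h - 3)*(h - 2)*(h - 5)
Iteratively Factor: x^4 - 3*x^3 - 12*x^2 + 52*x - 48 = (x - 2)*(x^3 - x^2 - 14*x + 24) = (x - 3)*(x - 2)*(x^2 + 2*x - 8) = (x - 3)*(x - 2)*(x + 4)*(x - 2)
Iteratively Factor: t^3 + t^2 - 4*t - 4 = (t + 1)*(t^2 - 4) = (t - 2)*(t + 1)*(t + 2)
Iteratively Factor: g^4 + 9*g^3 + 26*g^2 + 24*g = (g + 4)*(g^3 + 5*g^2 + 6*g) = (g + 3)*(g + 4)*(g^2 + 2*g) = (g + 2)*(g + 3)*(g + 4)*(g)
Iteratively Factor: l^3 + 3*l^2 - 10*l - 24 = (l - 3)*(l^2 + 6*l + 8) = (l - 3)*(l + 2)*(l + 4)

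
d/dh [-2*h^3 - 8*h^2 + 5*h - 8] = -6*h^2 - 16*h + 5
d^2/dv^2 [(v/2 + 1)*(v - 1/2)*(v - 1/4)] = 3*v + 5/4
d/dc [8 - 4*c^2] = -8*c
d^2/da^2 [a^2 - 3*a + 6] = 2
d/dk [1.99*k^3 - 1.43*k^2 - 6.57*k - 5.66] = 5.97*k^2 - 2.86*k - 6.57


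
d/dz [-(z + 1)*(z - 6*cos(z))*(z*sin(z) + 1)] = -(z + 1)*(z - 6*cos(z))*(z*cos(z) + sin(z)) - (z + 1)*(z*sin(z) + 1)*(6*sin(z) + 1) - (z - 6*cos(z))*(z*sin(z) + 1)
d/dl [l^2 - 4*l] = 2*l - 4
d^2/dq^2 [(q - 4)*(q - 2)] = 2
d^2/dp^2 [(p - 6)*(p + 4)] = 2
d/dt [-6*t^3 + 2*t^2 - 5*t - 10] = -18*t^2 + 4*t - 5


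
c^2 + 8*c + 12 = (c + 2)*(c + 6)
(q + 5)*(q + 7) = q^2 + 12*q + 35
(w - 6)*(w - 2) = w^2 - 8*w + 12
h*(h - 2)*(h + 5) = h^3 + 3*h^2 - 10*h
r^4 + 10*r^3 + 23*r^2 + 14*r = r*(r + 1)*(r + 2)*(r + 7)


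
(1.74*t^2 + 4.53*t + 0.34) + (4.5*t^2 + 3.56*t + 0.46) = 6.24*t^2 + 8.09*t + 0.8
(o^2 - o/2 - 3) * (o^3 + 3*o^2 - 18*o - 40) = o^5 + 5*o^4/2 - 45*o^3/2 - 40*o^2 + 74*o + 120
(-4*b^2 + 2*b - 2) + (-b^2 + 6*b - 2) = -5*b^2 + 8*b - 4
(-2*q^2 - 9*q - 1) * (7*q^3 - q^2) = -14*q^5 - 61*q^4 + 2*q^3 + q^2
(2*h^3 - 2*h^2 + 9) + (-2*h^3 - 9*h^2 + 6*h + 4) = -11*h^2 + 6*h + 13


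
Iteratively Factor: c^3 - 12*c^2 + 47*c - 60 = (c - 3)*(c^2 - 9*c + 20) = (c - 5)*(c - 3)*(c - 4)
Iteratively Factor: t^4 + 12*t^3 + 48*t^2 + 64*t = (t)*(t^3 + 12*t^2 + 48*t + 64) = t*(t + 4)*(t^2 + 8*t + 16) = t*(t + 4)^2*(t + 4)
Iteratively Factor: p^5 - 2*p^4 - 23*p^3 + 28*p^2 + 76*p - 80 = (p - 2)*(p^4 - 23*p^2 - 18*p + 40) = (p - 2)*(p - 1)*(p^3 + p^2 - 22*p - 40) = (p - 5)*(p - 2)*(p - 1)*(p^2 + 6*p + 8) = (p - 5)*(p - 2)*(p - 1)*(p + 2)*(p + 4)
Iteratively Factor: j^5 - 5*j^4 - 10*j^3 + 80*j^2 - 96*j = (j - 3)*(j^4 - 2*j^3 - 16*j^2 + 32*j) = j*(j - 3)*(j^3 - 2*j^2 - 16*j + 32) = j*(j - 3)*(j - 2)*(j^2 - 16) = j*(j - 4)*(j - 3)*(j - 2)*(j + 4)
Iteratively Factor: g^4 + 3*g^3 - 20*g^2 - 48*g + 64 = (g + 4)*(g^3 - g^2 - 16*g + 16) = (g + 4)^2*(g^2 - 5*g + 4) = (g - 1)*(g + 4)^2*(g - 4)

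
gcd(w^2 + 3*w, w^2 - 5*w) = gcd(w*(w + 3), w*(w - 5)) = w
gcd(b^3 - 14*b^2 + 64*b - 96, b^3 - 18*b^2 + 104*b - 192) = b^2 - 10*b + 24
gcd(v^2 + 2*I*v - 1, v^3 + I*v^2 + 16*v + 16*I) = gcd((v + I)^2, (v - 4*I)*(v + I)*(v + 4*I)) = v + I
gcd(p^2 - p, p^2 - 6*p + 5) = p - 1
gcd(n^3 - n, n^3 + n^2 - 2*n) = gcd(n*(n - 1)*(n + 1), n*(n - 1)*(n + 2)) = n^2 - n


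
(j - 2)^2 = j^2 - 4*j + 4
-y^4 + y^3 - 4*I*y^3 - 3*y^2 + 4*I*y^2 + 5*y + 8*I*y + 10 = (y - 2)*(y + 5*I)*(I*y + 1)*(I*y + I)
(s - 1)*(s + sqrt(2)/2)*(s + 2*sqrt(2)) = s^3 - s^2 + 5*sqrt(2)*s^2/2 - 5*sqrt(2)*s/2 + 2*s - 2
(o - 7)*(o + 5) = o^2 - 2*o - 35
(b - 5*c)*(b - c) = b^2 - 6*b*c + 5*c^2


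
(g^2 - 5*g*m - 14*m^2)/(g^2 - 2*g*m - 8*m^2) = (g - 7*m)/(g - 4*m)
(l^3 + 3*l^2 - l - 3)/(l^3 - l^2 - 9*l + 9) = (l + 1)/(l - 3)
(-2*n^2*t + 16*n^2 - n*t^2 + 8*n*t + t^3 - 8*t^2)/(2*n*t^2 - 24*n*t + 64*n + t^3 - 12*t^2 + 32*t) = (-2*n^2 - n*t + t^2)/(2*n*t - 8*n + t^2 - 4*t)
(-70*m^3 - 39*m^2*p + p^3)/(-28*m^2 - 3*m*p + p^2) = (10*m^2 + 7*m*p + p^2)/(4*m + p)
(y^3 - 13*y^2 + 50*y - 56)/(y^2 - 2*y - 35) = (y^2 - 6*y + 8)/(y + 5)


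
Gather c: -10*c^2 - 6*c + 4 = -10*c^2 - 6*c + 4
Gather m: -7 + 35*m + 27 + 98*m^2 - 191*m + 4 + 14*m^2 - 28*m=112*m^2 - 184*m + 24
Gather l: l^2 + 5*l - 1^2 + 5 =l^2 + 5*l + 4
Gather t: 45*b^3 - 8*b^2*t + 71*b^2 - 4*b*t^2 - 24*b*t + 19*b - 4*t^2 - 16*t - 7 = 45*b^3 + 71*b^2 + 19*b + t^2*(-4*b - 4) + t*(-8*b^2 - 24*b - 16) - 7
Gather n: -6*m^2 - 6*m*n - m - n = -6*m^2 - m + n*(-6*m - 1)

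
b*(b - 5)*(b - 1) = b^3 - 6*b^2 + 5*b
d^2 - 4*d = d*(d - 4)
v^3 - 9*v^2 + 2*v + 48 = (v - 8)*(v - 3)*(v + 2)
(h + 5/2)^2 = h^2 + 5*h + 25/4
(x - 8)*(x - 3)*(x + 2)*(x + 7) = x^4 - 2*x^3 - 61*x^2 + 62*x + 336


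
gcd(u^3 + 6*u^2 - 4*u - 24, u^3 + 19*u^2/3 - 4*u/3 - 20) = u^2 + 8*u + 12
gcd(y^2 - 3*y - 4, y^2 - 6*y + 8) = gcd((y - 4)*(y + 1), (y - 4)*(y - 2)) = y - 4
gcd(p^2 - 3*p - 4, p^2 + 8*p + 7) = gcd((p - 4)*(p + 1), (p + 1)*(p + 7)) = p + 1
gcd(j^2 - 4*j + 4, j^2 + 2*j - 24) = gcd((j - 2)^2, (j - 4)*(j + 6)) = 1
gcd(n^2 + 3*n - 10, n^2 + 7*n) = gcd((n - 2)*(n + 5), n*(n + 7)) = 1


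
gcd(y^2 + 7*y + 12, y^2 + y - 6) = y + 3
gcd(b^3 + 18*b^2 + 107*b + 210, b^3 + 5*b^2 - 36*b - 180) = b^2 + 11*b + 30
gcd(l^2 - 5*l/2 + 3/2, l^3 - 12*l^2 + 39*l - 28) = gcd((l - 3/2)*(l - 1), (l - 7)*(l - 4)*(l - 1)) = l - 1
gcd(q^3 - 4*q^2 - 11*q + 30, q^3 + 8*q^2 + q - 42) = q^2 + q - 6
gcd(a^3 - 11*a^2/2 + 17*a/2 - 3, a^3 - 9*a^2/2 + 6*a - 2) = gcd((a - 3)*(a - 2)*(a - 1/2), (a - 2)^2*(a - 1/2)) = a^2 - 5*a/2 + 1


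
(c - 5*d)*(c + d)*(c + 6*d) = c^3 + 2*c^2*d - 29*c*d^2 - 30*d^3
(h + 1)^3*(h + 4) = h^4 + 7*h^3 + 15*h^2 + 13*h + 4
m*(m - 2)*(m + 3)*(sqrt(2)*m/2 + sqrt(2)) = sqrt(2)*m^4/2 + 3*sqrt(2)*m^3/2 - 2*sqrt(2)*m^2 - 6*sqrt(2)*m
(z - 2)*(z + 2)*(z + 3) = z^3 + 3*z^2 - 4*z - 12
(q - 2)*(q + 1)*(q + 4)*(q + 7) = q^4 + 10*q^3 + 15*q^2 - 50*q - 56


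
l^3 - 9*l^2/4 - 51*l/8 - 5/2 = (l - 4)*(l + 1/2)*(l + 5/4)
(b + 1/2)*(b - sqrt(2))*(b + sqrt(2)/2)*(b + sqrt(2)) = b^4 + b^3/2 + sqrt(2)*b^3/2 - 2*b^2 + sqrt(2)*b^2/4 - sqrt(2)*b - b - sqrt(2)/2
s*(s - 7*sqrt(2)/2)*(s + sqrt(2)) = s^3 - 5*sqrt(2)*s^2/2 - 7*s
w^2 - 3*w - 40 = (w - 8)*(w + 5)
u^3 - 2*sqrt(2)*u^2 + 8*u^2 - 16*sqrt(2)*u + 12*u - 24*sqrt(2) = (u + 2)*(u + 6)*(u - 2*sqrt(2))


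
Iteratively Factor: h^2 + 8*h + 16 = (h + 4)*(h + 4)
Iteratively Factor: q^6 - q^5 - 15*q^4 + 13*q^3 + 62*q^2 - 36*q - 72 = (q + 2)*(q^5 - 3*q^4 - 9*q^3 + 31*q^2 - 36) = (q + 2)*(q + 3)*(q^4 - 6*q^3 + 9*q^2 + 4*q - 12) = (q - 2)*(q + 2)*(q + 3)*(q^3 - 4*q^2 + q + 6) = (q - 2)^2*(q + 2)*(q + 3)*(q^2 - 2*q - 3) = (q - 2)^2*(q + 1)*(q + 2)*(q + 3)*(q - 3)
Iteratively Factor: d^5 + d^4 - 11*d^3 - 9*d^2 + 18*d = (d)*(d^4 + d^3 - 11*d^2 - 9*d + 18) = d*(d - 1)*(d^3 + 2*d^2 - 9*d - 18) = d*(d - 1)*(d + 3)*(d^2 - d - 6) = d*(d - 1)*(d + 2)*(d + 3)*(d - 3)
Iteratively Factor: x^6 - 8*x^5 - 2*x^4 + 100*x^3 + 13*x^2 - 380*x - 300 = (x - 5)*(x^5 - 3*x^4 - 17*x^3 + 15*x^2 + 88*x + 60) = (x - 5)^2*(x^4 + 2*x^3 - 7*x^2 - 20*x - 12) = (x - 5)^2*(x + 2)*(x^3 - 7*x - 6) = (x - 5)^2*(x + 2)^2*(x^2 - 2*x - 3) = (x - 5)^2*(x + 1)*(x + 2)^2*(x - 3)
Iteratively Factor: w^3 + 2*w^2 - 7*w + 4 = (w + 4)*(w^2 - 2*w + 1) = (w - 1)*(w + 4)*(w - 1)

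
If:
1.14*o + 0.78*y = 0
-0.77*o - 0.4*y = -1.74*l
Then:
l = -0.072897761645493*y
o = -0.684210526315789*y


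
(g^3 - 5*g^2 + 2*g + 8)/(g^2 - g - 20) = (-g^3 + 5*g^2 - 2*g - 8)/(-g^2 + g + 20)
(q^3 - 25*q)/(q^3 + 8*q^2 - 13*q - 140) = q*(q - 5)/(q^2 + 3*q - 28)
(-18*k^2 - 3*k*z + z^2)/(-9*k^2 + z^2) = (-6*k + z)/(-3*k + z)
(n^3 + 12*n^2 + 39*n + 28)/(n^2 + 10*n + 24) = (n^2 + 8*n + 7)/(n + 6)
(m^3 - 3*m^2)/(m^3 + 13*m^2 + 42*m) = m*(m - 3)/(m^2 + 13*m + 42)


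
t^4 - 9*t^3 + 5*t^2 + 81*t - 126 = (t - 7)*(t - 3)*(t - 2)*(t + 3)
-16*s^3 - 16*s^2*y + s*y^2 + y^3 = (-4*s + y)*(s + y)*(4*s + y)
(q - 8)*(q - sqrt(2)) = q^2 - 8*q - sqrt(2)*q + 8*sqrt(2)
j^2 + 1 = (j - I)*(j + I)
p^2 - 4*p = p*(p - 4)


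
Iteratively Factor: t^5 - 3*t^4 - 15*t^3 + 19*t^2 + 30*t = (t - 2)*(t^4 - t^3 - 17*t^2 - 15*t) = (t - 2)*(t + 1)*(t^3 - 2*t^2 - 15*t) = (t - 5)*(t - 2)*(t + 1)*(t^2 + 3*t) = (t - 5)*(t - 2)*(t + 1)*(t + 3)*(t)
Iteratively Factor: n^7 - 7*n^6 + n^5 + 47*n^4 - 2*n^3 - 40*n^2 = (n - 5)*(n^6 - 2*n^5 - 9*n^4 + 2*n^3 + 8*n^2) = n*(n - 5)*(n^5 - 2*n^4 - 9*n^3 + 2*n^2 + 8*n) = n*(n - 5)*(n + 2)*(n^4 - 4*n^3 - n^2 + 4*n) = n*(n - 5)*(n - 4)*(n + 2)*(n^3 - n) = n^2*(n - 5)*(n - 4)*(n + 2)*(n^2 - 1) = n^2*(n - 5)*(n - 4)*(n - 1)*(n + 2)*(n + 1)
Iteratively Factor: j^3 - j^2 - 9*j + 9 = (j - 1)*(j^2 - 9) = (j - 3)*(j - 1)*(j + 3)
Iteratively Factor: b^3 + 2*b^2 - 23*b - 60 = (b + 4)*(b^2 - 2*b - 15) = (b - 5)*(b + 4)*(b + 3)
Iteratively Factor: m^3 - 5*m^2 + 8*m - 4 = (m - 2)*(m^2 - 3*m + 2) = (m - 2)*(m - 1)*(m - 2)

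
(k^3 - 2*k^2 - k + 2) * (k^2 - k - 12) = k^5 - 3*k^4 - 11*k^3 + 27*k^2 + 10*k - 24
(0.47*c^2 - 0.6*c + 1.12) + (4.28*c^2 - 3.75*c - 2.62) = 4.75*c^2 - 4.35*c - 1.5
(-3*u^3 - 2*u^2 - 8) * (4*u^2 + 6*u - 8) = -12*u^5 - 26*u^4 + 12*u^3 - 16*u^2 - 48*u + 64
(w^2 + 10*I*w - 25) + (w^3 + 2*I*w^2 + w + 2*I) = w^3 + w^2 + 2*I*w^2 + w + 10*I*w - 25 + 2*I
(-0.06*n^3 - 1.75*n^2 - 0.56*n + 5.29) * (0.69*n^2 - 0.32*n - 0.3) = -0.0414*n^5 - 1.1883*n^4 + 0.1916*n^3 + 4.3543*n^2 - 1.5248*n - 1.587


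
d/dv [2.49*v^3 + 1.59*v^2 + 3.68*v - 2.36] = 7.47*v^2 + 3.18*v + 3.68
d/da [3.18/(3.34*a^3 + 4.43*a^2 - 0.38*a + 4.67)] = (-31.8636*a^2 - 28.1748*a + 1.2084)/(3.34*a^3 + 4.43*a^2 - 0.38*a + 4.67)^2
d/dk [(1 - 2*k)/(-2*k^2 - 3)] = 2*(-2*k^2 + 2*k + 3)/(4*k^4 + 12*k^2 + 9)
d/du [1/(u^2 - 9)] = -2*u/(u^2 - 9)^2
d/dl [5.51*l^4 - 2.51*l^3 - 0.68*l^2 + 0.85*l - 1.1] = 22.04*l^3 - 7.53*l^2 - 1.36*l + 0.85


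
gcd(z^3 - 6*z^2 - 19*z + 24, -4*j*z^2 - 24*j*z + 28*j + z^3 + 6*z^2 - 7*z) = z - 1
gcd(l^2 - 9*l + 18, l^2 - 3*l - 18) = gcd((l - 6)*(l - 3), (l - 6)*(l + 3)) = l - 6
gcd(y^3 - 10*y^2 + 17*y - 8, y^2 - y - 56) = y - 8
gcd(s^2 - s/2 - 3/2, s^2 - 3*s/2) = s - 3/2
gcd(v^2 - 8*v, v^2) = v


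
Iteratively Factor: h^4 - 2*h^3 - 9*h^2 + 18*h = (h - 3)*(h^3 + h^2 - 6*h) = h*(h - 3)*(h^2 + h - 6) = h*(h - 3)*(h + 3)*(h - 2)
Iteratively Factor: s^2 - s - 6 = (s + 2)*(s - 3)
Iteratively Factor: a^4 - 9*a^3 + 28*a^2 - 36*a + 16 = (a - 1)*(a^3 - 8*a^2 + 20*a - 16) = (a - 2)*(a - 1)*(a^2 - 6*a + 8) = (a - 4)*(a - 2)*(a - 1)*(a - 2)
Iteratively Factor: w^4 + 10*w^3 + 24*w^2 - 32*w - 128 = (w + 4)*(w^3 + 6*w^2 - 32) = (w - 2)*(w + 4)*(w^2 + 8*w + 16) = (w - 2)*(w + 4)^2*(w + 4)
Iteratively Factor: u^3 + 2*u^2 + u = (u)*(u^2 + 2*u + 1) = u*(u + 1)*(u + 1)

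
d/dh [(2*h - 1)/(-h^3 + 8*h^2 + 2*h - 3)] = (4*h^3 - 19*h^2 + 16*h - 4)/(h^6 - 16*h^5 + 60*h^4 + 38*h^3 - 44*h^2 - 12*h + 9)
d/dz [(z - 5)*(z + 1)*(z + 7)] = 3*z^2 + 6*z - 33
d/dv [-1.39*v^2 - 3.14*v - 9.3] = -2.78*v - 3.14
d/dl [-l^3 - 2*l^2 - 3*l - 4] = -3*l^2 - 4*l - 3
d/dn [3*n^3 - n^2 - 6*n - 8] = 9*n^2 - 2*n - 6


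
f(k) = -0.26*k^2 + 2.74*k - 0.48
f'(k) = 2.74 - 0.52*k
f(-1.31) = -4.52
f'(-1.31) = 3.42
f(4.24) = 6.46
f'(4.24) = 0.54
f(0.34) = 0.42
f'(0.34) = 2.56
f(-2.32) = -8.24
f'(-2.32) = 3.95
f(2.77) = 5.11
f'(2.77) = 1.30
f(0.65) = 1.19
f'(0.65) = 2.40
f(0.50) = 0.82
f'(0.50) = 2.48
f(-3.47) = -13.12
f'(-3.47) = 4.54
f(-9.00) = -46.20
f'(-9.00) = 7.42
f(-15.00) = -100.08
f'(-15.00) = 10.54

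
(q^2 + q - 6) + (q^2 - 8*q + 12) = 2*q^2 - 7*q + 6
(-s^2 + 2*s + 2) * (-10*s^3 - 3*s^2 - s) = 10*s^5 - 17*s^4 - 25*s^3 - 8*s^2 - 2*s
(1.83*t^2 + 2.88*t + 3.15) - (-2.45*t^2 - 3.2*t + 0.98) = 4.28*t^2 + 6.08*t + 2.17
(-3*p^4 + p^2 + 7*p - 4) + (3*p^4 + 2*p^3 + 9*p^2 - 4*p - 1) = 2*p^3 + 10*p^2 + 3*p - 5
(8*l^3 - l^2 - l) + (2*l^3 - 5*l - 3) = 10*l^3 - l^2 - 6*l - 3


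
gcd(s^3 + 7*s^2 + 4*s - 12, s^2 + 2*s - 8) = 1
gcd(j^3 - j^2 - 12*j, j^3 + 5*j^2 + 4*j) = j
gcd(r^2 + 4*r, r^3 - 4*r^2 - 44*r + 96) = 1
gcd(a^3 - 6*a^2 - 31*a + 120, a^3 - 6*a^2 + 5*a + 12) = a - 3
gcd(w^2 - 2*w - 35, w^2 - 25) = w + 5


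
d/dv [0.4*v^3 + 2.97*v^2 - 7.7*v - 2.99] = 1.2*v^2 + 5.94*v - 7.7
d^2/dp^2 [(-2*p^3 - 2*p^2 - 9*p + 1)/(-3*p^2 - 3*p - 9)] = 2*(3*p^3 - 3*p^2 - 30*p - 7)/(3*(p^6 + 3*p^5 + 12*p^4 + 19*p^3 + 36*p^2 + 27*p + 27))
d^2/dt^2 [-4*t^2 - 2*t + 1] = -8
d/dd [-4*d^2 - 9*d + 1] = -8*d - 9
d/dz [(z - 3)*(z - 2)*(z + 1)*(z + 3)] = 4*z^3 - 3*z^2 - 22*z + 9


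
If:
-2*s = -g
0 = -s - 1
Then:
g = -2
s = -1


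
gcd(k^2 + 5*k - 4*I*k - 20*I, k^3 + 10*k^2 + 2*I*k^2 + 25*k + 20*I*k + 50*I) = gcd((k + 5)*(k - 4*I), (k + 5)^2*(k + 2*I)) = k + 5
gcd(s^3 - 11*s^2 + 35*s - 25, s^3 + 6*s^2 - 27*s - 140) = s - 5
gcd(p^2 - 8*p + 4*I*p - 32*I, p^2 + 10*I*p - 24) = p + 4*I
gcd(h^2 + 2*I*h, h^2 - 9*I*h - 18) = 1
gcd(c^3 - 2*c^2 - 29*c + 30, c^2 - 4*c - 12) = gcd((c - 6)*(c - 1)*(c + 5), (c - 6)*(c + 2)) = c - 6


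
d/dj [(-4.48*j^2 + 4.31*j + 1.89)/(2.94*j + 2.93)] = (-13.1712*j^2 - 26.2528*j + 7.0717)/(8.6436*j^2 + 17.2284*j + 8.5849)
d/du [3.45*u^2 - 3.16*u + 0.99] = 6.9*u - 3.16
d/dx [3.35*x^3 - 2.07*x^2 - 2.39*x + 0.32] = 10.05*x^2 - 4.14*x - 2.39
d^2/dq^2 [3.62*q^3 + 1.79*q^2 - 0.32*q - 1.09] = 21.72*q + 3.58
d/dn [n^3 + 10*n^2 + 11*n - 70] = 3*n^2 + 20*n + 11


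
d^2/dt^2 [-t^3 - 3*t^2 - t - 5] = -6*t - 6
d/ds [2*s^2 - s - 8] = 4*s - 1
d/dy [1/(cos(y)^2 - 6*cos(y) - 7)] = 2*(cos(y) - 3)*sin(y)/(sin(y)^2 + 6*cos(y) + 6)^2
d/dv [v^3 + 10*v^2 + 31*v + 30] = 3*v^2 + 20*v + 31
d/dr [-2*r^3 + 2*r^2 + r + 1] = -6*r^2 + 4*r + 1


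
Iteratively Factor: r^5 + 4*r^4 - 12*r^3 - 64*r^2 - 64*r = (r)*(r^4 + 4*r^3 - 12*r^2 - 64*r - 64) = r*(r + 2)*(r^3 + 2*r^2 - 16*r - 32) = r*(r + 2)*(r + 4)*(r^2 - 2*r - 8) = r*(r - 4)*(r + 2)*(r + 4)*(r + 2)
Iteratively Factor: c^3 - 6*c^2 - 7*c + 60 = (c + 3)*(c^2 - 9*c + 20) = (c - 4)*(c + 3)*(c - 5)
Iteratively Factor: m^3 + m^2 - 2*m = (m)*(m^2 + m - 2) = m*(m + 2)*(m - 1)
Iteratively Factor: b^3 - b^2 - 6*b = (b + 2)*(b^2 - 3*b) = (b - 3)*(b + 2)*(b)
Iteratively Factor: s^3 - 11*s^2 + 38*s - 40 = (s - 5)*(s^2 - 6*s + 8) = (s - 5)*(s - 2)*(s - 4)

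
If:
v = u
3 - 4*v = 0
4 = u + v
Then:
No Solution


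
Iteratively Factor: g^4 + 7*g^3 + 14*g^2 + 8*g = (g + 2)*(g^3 + 5*g^2 + 4*g) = (g + 2)*(g + 4)*(g^2 + g) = g*(g + 2)*(g + 4)*(g + 1)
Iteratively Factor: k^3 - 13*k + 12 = (k + 4)*(k^2 - 4*k + 3) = (k - 1)*(k + 4)*(k - 3)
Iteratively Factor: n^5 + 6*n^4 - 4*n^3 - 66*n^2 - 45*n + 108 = (n - 1)*(n^4 + 7*n^3 + 3*n^2 - 63*n - 108) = (n - 1)*(n + 3)*(n^3 + 4*n^2 - 9*n - 36) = (n - 3)*(n - 1)*(n + 3)*(n^2 + 7*n + 12) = (n - 3)*(n - 1)*(n + 3)^2*(n + 4)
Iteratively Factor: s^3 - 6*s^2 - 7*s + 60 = (s + 3)*(s^2 - 9*s + 20) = (s - 5)*(s + 3)*(s - 4)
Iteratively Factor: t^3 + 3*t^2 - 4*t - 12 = (t + 2)*(t^2 + t - 6) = (t + 2)*(t + 3)*(t - 2)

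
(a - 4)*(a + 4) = a^2 - 16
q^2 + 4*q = q*(q + 4)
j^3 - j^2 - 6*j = j*(j - 3)*(j + 2)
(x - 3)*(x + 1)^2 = x^3 - x^2 - 5*x - 3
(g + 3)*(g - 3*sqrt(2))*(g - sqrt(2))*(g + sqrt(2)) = g^4 - 3*sqrt(2)*g^3 + 3*g^3 - 9*sqrt(2)*g^2 - 2*g^2 - 6*g + 6*sqrt(2)*g + 18*sqrt(2)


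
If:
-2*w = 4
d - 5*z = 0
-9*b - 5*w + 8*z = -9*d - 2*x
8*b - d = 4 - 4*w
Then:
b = 5*z/8 + 3/2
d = 5*z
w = -2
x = 7/4 - 379*z/16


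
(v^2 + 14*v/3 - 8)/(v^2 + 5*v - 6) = (v - 4/3)/(v - 1)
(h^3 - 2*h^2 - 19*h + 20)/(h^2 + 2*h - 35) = (h^2 + 3*h - 4)/(h + 7)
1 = 1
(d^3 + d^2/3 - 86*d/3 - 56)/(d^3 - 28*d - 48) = (d + 7/3)/(d + 2)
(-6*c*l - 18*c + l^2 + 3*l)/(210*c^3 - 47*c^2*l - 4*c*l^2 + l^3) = (-l - 3)/(35*c^2 - 2*c*l - l^2)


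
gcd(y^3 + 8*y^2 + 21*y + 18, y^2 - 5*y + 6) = 1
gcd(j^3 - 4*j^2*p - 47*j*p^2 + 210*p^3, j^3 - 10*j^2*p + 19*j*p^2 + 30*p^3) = j^2 - 11*j*p + 30*p^2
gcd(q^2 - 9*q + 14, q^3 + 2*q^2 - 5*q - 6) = q - 2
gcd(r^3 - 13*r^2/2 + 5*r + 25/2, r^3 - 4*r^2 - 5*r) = r^2 - 4*r - 5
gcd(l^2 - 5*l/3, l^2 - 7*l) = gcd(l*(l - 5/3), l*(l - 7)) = l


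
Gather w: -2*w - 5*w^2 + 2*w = -5*w^2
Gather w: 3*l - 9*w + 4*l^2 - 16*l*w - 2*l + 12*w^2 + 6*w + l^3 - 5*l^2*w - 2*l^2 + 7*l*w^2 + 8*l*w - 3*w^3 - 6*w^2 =l^3 + 2*l^2 + l - 3*w^3 + w^2*(7*l + 6) + w*(-5*l^2 - 8*l - 3)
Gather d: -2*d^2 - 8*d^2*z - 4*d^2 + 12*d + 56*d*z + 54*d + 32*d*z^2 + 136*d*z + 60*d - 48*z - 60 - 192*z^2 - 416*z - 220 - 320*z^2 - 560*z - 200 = d^2*(-8*z - 6) + d*(32*z^2 + 192*z + 126) - 512*z^2 - 1024*z - 480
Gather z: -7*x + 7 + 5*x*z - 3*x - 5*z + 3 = -10*x + z*(5*x - 5) + 10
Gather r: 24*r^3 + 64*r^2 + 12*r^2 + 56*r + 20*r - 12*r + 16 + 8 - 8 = 24*r^3 + 76*r^2 + 64*r + 16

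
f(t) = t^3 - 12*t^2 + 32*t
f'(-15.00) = 1067.00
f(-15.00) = -6555.00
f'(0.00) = 32.00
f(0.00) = 0.00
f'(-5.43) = 250.77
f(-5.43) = -687.68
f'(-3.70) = 161.87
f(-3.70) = -333.33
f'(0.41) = 22.66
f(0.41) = 11.17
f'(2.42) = -8.51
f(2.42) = 21.34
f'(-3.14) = 136.94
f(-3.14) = -249.75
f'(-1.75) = 83.19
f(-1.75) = -98.11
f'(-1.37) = 70.51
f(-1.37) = -68.93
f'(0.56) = 19.50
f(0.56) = 14.33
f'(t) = 3*t^2 - 24*t + 32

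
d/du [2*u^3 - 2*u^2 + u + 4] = 6*u^2 - 4*u + 1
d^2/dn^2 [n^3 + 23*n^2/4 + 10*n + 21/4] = 6*n + 23/2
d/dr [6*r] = 6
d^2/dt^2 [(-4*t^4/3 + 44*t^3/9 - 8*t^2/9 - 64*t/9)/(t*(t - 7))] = 8*(-3*t^3 + 63*t^2 - 441*t + 509)/(9*(t^3 - 21*t^2 + 147*t - 343))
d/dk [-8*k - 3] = -8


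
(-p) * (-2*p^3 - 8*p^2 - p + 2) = 2*p^4 + 8*p^3 + p^2 - 2*p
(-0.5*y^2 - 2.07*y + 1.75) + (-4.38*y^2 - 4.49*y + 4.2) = -4.88*y^2 - 6.56*y + 5.95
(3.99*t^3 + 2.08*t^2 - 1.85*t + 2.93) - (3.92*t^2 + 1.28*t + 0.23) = 3.99*t^3 - 1.84*t^2 - 3.13*t + 2.7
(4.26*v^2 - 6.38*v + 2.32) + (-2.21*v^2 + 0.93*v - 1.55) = 2.05*v^2 - 5.45*v + 0.77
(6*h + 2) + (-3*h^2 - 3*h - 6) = -3*h^2 + 3*h - 4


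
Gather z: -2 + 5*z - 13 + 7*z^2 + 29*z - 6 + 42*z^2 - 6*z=49*z^2 + 28*z - 21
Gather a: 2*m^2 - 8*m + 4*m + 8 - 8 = 2*m^2 - 4*m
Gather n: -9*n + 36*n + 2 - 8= 27*n - 6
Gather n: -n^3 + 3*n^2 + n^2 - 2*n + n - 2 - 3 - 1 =-n^3 + 4*n^2 - n - 6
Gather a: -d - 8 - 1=-d - 9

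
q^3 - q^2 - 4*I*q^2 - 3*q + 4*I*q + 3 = (q - 1)*(q - 3*I)*(q - I)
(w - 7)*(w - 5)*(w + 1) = w^3 - 11*w^2 + 23*w + 35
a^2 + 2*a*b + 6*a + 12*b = (a + 6)*(a + 2*b)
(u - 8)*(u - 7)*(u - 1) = u^3 - 16*u^2 + 71*u - 56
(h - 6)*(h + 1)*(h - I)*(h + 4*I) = h^4 - 5*h^3 + 3*I*h^3 - 2*h^2 - 15*I*h^2 - 20*h - 18*I*h - 24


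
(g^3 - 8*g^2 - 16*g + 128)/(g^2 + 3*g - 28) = (g^2 - 4*g - 32)/(g + 7)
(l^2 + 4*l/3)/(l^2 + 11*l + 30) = l*(3*l + 4)/(3*(l^2 + 11*l + 30))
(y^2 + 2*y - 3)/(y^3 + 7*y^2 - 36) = (y - 1)/(y^2 + 4*y - 12)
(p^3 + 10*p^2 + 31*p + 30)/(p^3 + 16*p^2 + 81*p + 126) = (p^2 + 7*p + 10)/(p^2 + 13*p + 42)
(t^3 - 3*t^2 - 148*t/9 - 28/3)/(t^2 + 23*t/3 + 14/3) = (t^2 - 11*t/3 - 14)/(t + 7)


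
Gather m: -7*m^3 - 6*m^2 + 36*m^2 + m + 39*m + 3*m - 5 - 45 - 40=-7*m^3 + 30*m^2 + 43*m - 90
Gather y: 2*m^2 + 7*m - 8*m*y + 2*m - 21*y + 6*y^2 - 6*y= 2*m^2 + 9*m + 6*y^2 + y*(-8*m - 27)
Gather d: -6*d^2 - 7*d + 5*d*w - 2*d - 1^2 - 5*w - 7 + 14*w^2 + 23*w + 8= -6*d^2 + d*(5*w - 9) + 14*w^2 + 18*w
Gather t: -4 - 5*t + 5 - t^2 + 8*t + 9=-t^2 + 3*t + 10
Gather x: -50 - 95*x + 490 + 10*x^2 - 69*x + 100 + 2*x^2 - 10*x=12*x^2 - 174*x + 540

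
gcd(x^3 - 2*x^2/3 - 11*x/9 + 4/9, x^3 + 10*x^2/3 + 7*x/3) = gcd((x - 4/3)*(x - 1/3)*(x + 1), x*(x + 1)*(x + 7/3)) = x + 1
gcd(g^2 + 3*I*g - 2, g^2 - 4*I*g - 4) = 1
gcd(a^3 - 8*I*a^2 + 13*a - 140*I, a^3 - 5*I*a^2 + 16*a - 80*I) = a^2 - I*a + 20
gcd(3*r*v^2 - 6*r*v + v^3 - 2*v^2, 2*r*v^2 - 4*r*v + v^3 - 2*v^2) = v^2 - 2*v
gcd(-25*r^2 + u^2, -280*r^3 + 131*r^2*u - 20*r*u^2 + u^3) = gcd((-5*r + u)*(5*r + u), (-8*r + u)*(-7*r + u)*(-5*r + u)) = 5*r - u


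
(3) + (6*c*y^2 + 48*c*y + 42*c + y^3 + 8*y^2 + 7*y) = 6*c*y^2 + 48*c*y + 42*c + y^3 + 8*y^2 + 7*y + 3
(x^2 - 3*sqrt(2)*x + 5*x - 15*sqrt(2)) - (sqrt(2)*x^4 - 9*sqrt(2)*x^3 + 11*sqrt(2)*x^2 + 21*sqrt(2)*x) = -sqrt(2)*x^4 + 9*sqrt(2)*x^3 - 11*sqrt(2)*x^2 + x^2 - 24*sqrt(2)*x + 5*x - 15*sqrt(2)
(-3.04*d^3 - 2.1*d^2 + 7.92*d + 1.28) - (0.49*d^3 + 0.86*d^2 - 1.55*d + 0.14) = -3.53*d^3 - 2.96*d^2 + 9.47*d + 1.14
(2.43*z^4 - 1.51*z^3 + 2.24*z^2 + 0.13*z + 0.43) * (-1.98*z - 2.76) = -4.8114*z^5 - 3.717*z^4 - 0.267600000000001*z^3 - 6.4398*z^2 - 1.2102*z - 1.1868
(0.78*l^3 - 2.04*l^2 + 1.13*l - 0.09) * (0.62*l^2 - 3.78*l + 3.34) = 0.4836*l^5 - 4.2132*l^4 + 11.017*l^3 - 11.1408*l^2 + 4.1144*l - 0.3006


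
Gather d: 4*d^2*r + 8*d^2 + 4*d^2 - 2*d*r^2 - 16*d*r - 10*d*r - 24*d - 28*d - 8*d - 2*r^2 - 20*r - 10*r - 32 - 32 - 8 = d^2*(4*r + 12) + d*(-2*r^2 - 26*r - 60) - 2*r^2 - 30*r - 72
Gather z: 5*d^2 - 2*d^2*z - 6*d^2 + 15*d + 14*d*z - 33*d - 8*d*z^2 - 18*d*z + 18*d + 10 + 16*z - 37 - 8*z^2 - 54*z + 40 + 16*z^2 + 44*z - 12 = -d^2 + z^2*(8 - 8*d) + z*(-2*d^2 - 4*d + 6) + 1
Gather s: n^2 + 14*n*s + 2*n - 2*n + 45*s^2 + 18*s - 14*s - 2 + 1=n^2 + 45*s^2 + s*(14*n + 4) - 1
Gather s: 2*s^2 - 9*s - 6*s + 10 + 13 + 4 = 2*s^2 - 15*s + 27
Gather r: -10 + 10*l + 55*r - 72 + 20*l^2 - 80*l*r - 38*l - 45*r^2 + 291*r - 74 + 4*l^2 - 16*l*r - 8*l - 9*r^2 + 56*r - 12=24*l^2 - 36*l - 54*r^2 + r*(402 - 96*l) - 168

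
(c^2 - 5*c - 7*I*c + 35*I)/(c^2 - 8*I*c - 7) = (c - 5)/(c - I)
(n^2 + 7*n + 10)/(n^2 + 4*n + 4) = (n + 5)/(n + 2)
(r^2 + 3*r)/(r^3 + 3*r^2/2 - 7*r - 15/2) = 2*r/(2*r^2 - 3*r - 5)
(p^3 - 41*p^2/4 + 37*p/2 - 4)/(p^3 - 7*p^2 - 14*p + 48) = (p - 1/4)/(p + 3)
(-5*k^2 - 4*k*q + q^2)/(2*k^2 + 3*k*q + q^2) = (-5*k + q)/(2*k + q)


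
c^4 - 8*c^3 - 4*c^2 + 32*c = c*(c - 8)*(c - 2)*(c + 2)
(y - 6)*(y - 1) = y^2 - 7*y + 6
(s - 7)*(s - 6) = s^2 - 13*s + 42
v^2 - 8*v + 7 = (v - 7)*(v - 1)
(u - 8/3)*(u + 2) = u^2 - 2*u/3 - 16/3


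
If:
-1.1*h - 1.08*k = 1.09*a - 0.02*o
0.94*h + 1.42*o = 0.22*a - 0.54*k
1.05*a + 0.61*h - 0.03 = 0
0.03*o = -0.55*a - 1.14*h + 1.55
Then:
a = -1.08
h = 1.91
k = -0.87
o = -1.10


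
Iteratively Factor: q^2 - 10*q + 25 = (q - 5)*(q - 5)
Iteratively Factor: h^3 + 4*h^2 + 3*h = (h + 1)*(h^2 + 3*h) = h*(h + 1)*(h + 3)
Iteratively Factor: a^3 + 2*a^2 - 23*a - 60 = (a + 3)*(a^2 - a - 20) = (a - 5)*(a + 3)*(a + 4)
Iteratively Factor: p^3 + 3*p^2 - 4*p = (p)*(p^2 + 3*p - 4) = p*(p + 4)*(p - 1)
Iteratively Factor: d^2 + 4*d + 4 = (d + 2)*(d + 2)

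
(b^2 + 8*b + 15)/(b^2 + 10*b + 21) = (b + 5)/(b + 7)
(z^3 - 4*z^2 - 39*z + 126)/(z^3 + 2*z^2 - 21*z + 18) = (z - 7)/(z - 1)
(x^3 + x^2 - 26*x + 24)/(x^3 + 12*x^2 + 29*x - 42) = (x - 4)/(x + 7)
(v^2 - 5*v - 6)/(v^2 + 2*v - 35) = (v^2 - 5*v - 6)/(v^2 + 2*v - 35)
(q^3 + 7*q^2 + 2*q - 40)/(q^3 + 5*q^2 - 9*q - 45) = (q^2 + 2*q - 8)/(q^2 - 9)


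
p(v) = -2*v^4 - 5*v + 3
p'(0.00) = -5.00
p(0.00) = 3.00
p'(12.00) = -13829.00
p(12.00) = -41529.00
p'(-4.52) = 733.76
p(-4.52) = -809.20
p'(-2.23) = 83.72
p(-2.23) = -35.31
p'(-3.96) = 491.79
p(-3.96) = -469.03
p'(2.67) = -157.27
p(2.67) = -111.99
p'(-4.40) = 676.47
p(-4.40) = -724.62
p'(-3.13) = 240.31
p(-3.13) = -173.31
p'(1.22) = -19.53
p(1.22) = -7.53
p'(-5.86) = 1604.84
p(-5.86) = -2326.12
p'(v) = -8*v^3 - 5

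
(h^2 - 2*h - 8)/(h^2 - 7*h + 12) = (h + 2)/(h - 3)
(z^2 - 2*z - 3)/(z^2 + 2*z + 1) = (z - 3)/(z + 1)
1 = 1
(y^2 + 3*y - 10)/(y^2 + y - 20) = (y - 2)/(y - 4)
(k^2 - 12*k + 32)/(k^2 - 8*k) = (k - 4)/k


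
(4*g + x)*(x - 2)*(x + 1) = 4*g*x^2 - 4*g*x - 8*g + x^3 - x^2 - 2*x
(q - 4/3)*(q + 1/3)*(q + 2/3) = q^3 - q^2/3 - 10*q/9 - 8/27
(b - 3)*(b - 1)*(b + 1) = b^3 - 3*b^2 - b + 3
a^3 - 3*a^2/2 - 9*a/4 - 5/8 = (a - 5/2)*(a + 1/2)^2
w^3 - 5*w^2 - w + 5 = (w - 5)*(w - 1)*(w + 1)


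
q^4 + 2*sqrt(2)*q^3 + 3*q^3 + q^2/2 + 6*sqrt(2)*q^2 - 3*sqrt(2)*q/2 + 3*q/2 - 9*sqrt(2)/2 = (q + 3)*(q - sqrt(2)/2)*(q + sqrt(2))*(q + 3*sqrt(2)/2)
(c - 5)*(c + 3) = c^2 - 2*c - 15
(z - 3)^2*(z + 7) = z^3 + z^2 - 33*z + 63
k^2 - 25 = (k - 5)*(k + 5)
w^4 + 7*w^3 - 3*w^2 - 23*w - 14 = (w - 2)*(w + 1)^2*(w + 7)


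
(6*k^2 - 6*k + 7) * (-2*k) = -12*k^3 + 12*k^2 - 14*k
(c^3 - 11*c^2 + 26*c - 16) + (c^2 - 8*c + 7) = c^3 - 10*c^2 + 18*c - 9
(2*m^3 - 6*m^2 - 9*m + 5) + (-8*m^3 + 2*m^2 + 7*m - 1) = -6*m^3 - 4*m^2 - 2*m + 4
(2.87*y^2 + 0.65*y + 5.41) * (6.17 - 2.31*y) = -6.6297*y^3 + 16.2064*y^2 - 8.4866*y + 33.3797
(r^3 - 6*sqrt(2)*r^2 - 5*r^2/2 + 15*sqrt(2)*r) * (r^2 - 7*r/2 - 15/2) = r^5 - 6*sqrt(2)*r^4 - 6*r^4 + 5*r^3/4 + 36*sqrt(2)*r^3 - 15*sqrt(2)*r^2/2 + 75*r^2/4 - 225*sqrt(2)*r/2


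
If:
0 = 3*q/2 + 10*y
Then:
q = -20*y/3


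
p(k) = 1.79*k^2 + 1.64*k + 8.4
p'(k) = 3.58*k + 1.64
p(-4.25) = 33.76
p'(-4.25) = -13.58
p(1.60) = 15.61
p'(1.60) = 7.37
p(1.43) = 14.41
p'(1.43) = 6.76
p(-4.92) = 43.66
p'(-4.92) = -15.97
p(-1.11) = 8.79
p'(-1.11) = -2.33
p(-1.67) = 10.65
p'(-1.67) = -4.34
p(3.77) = 40.02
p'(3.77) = 15.14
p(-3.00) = 19.59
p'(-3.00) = -9.10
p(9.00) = 168.15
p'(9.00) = 33.86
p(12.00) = 285.84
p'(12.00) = 44.60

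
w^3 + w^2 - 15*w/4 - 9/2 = (w - 2)*(w + 3/2)^2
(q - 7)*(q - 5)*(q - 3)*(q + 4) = q^4 - 11*q^3 + 11*q^2 + 179*q - 420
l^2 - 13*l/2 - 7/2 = (l - 7)*(l + 1/2)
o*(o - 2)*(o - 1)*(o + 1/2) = o^4 - 5*o^3/2 + o^2/2 + o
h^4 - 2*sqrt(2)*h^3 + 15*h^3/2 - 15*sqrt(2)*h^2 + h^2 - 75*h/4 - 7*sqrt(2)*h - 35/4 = (h + 1/2)*(h + 7)*(h - 5*sqrt(2)/2)*(h + sqrt(2)/2)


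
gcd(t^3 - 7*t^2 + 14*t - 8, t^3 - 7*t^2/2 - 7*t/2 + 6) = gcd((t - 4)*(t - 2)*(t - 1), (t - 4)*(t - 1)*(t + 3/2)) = t^2 - 5*t + 4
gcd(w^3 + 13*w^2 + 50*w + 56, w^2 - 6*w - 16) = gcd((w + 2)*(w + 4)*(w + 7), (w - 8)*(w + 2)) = w + 2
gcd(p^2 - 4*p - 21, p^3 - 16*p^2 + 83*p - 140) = p - 7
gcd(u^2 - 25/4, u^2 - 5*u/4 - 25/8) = u - 5/2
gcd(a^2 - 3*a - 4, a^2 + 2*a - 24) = a - 4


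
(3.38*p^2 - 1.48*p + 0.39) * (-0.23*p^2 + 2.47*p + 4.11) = -0.7774*p^4 + 8.689*p^3 + 10.1465*p^2 - 5.1195*p + 1.6029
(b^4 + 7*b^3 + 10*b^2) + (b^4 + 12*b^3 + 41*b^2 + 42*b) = 2*b^4 + 19*b^3 + 51*b^2 + 42*b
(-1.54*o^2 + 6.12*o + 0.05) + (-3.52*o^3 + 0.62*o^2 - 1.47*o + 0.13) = -3.52*o^3 - 0.92*o^2 + 4.65*o + 0.18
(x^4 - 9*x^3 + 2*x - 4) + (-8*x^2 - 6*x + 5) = x^4 - 9*x^3 - 8*x^2 - 4*x + 1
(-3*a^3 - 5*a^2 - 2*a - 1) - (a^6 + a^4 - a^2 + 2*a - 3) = -a^6 - a^4 - 3*a^3 - 4*a^2 - 4*a + 2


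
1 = 1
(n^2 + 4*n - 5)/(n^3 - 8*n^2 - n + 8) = (n + 5)/(n^2 - 7*n - 8)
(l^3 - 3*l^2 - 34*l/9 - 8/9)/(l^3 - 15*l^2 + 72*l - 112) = (l^2 + l + 2/9)/(l^2 - 11*l + 28)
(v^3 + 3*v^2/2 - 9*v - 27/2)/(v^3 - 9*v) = (v + 3/2)/v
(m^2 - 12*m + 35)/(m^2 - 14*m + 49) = (m - 5)/(m - 7)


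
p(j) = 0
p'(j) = 0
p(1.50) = 0.00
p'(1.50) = 0.00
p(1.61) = 0.00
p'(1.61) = 0.00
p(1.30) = 0.00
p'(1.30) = 0.00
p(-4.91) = 0.00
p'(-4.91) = 0.00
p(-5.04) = 0.00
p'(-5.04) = 0.00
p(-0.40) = 0.00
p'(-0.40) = 0.00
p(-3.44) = 0.00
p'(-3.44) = 0.00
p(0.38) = 0.00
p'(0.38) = 0.00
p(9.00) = 0.00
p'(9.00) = 0.00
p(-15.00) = 0.00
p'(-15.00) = 0.00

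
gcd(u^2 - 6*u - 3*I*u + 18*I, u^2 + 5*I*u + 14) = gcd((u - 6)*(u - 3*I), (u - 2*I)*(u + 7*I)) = 1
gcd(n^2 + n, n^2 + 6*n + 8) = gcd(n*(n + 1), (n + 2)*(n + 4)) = 1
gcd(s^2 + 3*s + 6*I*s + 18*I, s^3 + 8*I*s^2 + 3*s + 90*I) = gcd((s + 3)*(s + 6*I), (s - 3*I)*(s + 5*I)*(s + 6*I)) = s + 6*I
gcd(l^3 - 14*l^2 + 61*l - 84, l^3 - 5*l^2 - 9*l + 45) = l - 3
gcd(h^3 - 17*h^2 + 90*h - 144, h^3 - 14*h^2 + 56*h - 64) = h - 8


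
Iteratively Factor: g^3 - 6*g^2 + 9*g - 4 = (g - 4)*(g^2 - 2*g + 1) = (g - 4)*(g - 1)*(g - 1)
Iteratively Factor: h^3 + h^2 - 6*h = (h - 2)*(h^2 + 3*h) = (h - 2)*(h + 3)*(h)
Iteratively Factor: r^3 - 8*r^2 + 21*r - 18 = (r - 2)*(r^2 - 6*r + 9) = (r - 3)*(r - 2)*(r - 3)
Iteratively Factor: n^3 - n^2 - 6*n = (n + 2)*(n^2 - 3*n) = (n - 3)*(n + 2)*(n)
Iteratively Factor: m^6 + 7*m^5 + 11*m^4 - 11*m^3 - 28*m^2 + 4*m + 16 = (m - 1)*(m^5 + 8*m^4 + 19*m^3 + 8*m^2 - 20*m - 16) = (m - 1)*(m + 1)*(m^4 + 7*m^3 + 12*m^2 - 4*m - 16) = (m - 1)*(m + 1)*(m + 2)*(m^3 + 5*m^2 + 2*m - 8) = (m - 1)^2*(m + 1)*(m + 2)*(m^2 + 6*m + 8) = (m - 1)^2*(m + 1)*(m + 2)^2*(m + 4)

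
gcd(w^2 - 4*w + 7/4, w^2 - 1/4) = w - 1/2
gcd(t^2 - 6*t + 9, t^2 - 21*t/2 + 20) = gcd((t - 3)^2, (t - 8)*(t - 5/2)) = 1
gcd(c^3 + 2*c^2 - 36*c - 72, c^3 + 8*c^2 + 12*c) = c^2 + 8*c + 12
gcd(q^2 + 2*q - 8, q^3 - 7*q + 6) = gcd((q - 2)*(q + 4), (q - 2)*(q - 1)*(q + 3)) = q - 2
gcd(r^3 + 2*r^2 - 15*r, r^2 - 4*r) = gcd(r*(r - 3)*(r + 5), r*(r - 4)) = r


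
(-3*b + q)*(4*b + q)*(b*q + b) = -12*b^3*q - 12*b^3 + b^2*q^2 + b^2*q + b*q^3 + b*q^2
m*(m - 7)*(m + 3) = m^3 - 4*m^2 - 21*m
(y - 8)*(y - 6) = y^2 - 14*y + 48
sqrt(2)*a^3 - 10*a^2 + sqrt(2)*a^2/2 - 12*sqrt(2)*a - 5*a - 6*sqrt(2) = (a - 6*sqrt(2))*(a + sqrt(2))*(sqrt(2)*a + sqrt(2)/2)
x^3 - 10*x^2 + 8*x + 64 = (x - 8)*(x - 4)*(x + 2)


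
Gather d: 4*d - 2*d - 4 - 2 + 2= 2*d - 4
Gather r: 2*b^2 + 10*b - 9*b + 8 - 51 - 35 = 2*b^2 + b - 78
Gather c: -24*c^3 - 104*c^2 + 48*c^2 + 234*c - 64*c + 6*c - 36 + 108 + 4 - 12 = -24*c^3 - 56*c^2 + 176*c + 64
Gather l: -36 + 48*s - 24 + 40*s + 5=88*s - 55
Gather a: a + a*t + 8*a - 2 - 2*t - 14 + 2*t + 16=a*(t + 9)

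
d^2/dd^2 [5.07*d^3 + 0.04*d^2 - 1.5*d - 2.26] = 30.42*d + 0.08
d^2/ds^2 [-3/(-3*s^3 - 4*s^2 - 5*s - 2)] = 6*(-(9*s + 4)*(3*s^3 + 4*s^2 + 5*s + 2) + (9*s^2 + 8*s + 5)^2)/(3*s^3 + 4*s^2 + 5*s + 2)^3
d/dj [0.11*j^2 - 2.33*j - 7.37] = 0.22*j - 2.33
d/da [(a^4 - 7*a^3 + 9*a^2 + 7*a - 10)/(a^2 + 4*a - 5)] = (2*a^3 + 9*a^2 - 60*a + 5)/(a^2 + 10*a + 25)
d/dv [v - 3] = 1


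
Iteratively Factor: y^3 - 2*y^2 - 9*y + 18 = (y - 3)*(y^2 + y - 6) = (y - 3)*(y + 3)*(y - 2)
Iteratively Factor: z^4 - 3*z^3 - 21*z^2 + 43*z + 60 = (z + 1)*(z^3 - 4*z^2 - 17*z + 60) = (z - 5)*(z + 1)*(z^2 + z - 12) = (z - 5)*(z - 3)*(z + 1)*(z + 4)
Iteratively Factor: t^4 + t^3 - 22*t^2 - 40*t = (t)*(t^3 + t^2 - 22*t - 40) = t*(t - 5)*(t^2 + 6*t + 8) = t*(t - 5)*(t + 2)*(t + 4)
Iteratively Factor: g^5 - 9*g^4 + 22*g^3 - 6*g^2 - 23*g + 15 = (g - 1)*(g^4 - 8*g^3 + 14*g^2 + 8*g - 15) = (g - 5)*(g - 1)*(g^3 - 3*g^2 - g + 3) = (g - 5)*(g - 1)*(g + 1)*(g^2 - 4*g + 3) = (g - 5)*(g - 3)*(g - 1)*(g + 1)*(g - 1)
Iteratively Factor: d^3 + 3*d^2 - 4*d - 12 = (d + 3)*(d^2 - 4) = (d + 2)*(d + 3)*(d - 2)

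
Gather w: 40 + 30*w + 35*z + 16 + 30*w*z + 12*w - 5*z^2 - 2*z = w*(30*z + 42) - 5*z^2 + 33*z + 56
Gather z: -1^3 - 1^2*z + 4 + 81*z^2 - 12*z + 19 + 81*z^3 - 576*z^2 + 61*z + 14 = 81*z^3 - 495*z^2 + 48*z + 36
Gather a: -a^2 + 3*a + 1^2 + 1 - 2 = -a^2 + 3*a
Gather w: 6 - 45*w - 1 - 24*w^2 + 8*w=-24*w^2 - 37*w + 5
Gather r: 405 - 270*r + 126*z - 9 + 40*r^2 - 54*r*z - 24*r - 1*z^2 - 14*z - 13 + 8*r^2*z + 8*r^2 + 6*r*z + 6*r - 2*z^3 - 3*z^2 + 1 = r^2*(8*z + 48) + r*(-48*z - 288) - 2*z^3 - 4*z^2 + 112*z + 384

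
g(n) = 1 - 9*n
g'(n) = -9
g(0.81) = -6.29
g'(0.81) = -9.00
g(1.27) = -10.43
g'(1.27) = -9.00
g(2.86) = -24.74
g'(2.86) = -9.00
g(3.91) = -34.19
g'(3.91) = -9.00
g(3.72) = -32.48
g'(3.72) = -9.00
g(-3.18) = 29.62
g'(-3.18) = -9.00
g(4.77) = -41.93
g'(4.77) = -9.00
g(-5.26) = 48.34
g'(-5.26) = -9.00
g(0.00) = 1.00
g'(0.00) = -9.00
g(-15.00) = 136.00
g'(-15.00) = -9.00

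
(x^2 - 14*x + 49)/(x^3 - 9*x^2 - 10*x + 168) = (x - 7)/(x^2 - 2*x - 24)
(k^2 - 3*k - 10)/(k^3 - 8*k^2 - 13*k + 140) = (k + 2)/(k^2 - 3*k - 28)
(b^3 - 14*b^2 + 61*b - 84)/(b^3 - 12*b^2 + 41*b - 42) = (b - 4)/(b - 2)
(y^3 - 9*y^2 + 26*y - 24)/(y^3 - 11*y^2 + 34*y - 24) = (y^2 - 5*y + 6)/(y^2 - 7*y + 6)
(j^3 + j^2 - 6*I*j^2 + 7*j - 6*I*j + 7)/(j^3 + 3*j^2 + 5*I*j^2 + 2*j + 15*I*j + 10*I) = (j^2 - 6*I*j + 7)/(j^2 + j*(2 + 5*I) + 10*I)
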